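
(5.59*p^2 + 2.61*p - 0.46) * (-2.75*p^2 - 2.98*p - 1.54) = -15.3725*p^4 - 23.8357*p^3 - 15.1214*p^2 - 2.6486*p + 0.7084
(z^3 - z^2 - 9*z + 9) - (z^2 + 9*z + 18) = z^3 - 2*z^2 - 18*z - 9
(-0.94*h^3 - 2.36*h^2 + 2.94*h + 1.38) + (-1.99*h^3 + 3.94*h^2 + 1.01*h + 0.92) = -2.93*h^3 + 1.58*h^2 + 3.95*h + 2.3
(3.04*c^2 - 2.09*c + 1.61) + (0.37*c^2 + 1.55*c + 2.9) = 3.41*c^2 - 0.54*c + 4.51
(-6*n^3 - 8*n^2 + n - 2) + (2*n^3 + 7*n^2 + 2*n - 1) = -4*n^3 - n^2 + 3*n - 3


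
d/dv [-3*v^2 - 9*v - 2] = -6*v - 9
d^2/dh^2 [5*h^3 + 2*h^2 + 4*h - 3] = 30*h + 4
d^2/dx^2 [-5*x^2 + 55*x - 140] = -10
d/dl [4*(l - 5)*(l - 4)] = 8*l - 36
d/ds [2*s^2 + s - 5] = 4*s + 1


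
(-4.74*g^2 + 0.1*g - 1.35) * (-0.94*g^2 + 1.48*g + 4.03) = 4.4556*g^4 - 7.1092*g^3 - 17.6852*g^2 - 1.595*g - 5.4405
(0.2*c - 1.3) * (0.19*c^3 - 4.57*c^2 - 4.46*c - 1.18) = 0.038*c^4 - 1.161*c^3 + 5.049*c^2 + 5.562*c + 1.534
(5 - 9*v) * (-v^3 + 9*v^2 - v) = 9*v^4 - 86*v^3 + 54*v^2 - 5*v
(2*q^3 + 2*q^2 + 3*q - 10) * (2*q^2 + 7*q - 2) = 4*q^5 + 18*q^4 + 16*q^3 - 3*q^2 - 76*q + 20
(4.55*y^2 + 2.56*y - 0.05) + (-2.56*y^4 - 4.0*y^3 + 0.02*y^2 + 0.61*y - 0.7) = -2.56*y^4 - 4.0*y^3 + 4.57*y^2 + 3.17*y - 0.75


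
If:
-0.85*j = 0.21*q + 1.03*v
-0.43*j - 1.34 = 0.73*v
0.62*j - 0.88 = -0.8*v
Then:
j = 15.79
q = -9.29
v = -11.13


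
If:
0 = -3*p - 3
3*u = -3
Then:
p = -1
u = -1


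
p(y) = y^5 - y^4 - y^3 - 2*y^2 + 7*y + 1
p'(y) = 5*y^4 - 4*y^3 - 3*y^2 - 4*y + 7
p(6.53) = 9737.89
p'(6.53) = 7830.41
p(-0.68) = -4.73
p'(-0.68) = 10.66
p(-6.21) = -10602.75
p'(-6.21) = 8310.03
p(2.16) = 21.96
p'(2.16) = 52.89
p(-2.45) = -137.75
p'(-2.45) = 237.77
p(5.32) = 3291.50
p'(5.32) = 3303.67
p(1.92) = 12.49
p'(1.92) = 27.90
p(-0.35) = -1.67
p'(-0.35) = 8.28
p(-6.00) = -8969.00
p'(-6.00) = 7267.00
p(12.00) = 226165.00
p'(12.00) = 96295.00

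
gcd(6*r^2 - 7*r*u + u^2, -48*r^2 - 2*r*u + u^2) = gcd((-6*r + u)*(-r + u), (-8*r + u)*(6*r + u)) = 1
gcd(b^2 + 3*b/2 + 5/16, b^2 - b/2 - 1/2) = 1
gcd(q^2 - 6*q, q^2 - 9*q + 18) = q - 6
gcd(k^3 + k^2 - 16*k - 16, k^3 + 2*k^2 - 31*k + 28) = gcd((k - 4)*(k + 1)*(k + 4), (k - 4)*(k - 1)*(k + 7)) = k - 4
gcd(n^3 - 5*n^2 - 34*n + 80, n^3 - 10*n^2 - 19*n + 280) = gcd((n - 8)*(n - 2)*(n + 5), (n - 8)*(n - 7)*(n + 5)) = n^2 - 3*n - 40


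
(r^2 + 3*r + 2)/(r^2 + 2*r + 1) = (r + 2)/(r + 1)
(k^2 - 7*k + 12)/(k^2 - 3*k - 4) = (k - 3)/(k + 1)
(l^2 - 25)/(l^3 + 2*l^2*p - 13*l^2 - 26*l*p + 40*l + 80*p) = (l + 5)/(l^2 + 2*l*p - 8*l - 16*p)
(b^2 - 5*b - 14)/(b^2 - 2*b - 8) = (b - 7)/(b - 4)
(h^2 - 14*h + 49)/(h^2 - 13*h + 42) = (h - 7)/(h - 6)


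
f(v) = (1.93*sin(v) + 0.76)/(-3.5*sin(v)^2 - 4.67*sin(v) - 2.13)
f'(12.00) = -3.11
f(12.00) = 0.44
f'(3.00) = -0.04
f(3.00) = -0.36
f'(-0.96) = -0.52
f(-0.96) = 1.26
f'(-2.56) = 3.13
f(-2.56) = 0.48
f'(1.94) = -0.04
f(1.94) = -0.27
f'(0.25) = 0.09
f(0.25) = -0.35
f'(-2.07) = 0.02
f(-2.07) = 1.28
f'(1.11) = 0.05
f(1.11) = -0.27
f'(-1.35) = 0.18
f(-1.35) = 1.24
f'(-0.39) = -2.01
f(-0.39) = -0.03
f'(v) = (7.0*sin(v)*cos(v) + 4.67*cos(v))*(1.93*sin(v) + 0.76)/(-3.5*sin(v)^2 - 4.67*sin(v) - 2.13)^2 + 1.93*cos(v)/(-3.5*sin(v)^2 - 4.67*sin(v) - 2.13)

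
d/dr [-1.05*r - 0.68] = -1.05000000000000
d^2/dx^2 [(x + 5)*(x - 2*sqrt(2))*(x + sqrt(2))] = 6*x - 2*sqrt(2) + 10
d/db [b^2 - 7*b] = 2*b - 7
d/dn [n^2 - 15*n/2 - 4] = 2*n - 15/2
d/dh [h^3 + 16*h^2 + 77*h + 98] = 3*h^2 + 32*h + 77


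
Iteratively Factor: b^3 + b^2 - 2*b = (b)*(b^2 + b - 2) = b*(b + 2)*(b - 1)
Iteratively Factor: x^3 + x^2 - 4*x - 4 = (x + 2)*(x^2 - x - 2) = (x + 1)*(x + 2)*(x - 2)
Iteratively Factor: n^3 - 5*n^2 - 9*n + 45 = (n - 5)*(n^2 - 9) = (n - 5)*(n + 3)*(n - 3)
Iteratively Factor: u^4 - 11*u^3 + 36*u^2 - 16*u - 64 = (u - 4)*(u^3 - 7*u^2 + 8*u + 16) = (u - 4)^2*(u^2 - 3*u - 4) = (u - 4)^2*(u + 1)*(u - 4)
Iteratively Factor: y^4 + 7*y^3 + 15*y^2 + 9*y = (y + 1)*(y^3 + 6*y^2 + 9*y) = y*(y + 1)*(y^2 + 6*y + 9) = y*(y + 1)*(y + 3)*(y + 3)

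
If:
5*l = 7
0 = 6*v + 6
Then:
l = 7/5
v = -1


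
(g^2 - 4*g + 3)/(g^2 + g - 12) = (g - 1)/(g + 4)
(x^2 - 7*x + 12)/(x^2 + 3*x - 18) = (x - 4)/(x + 6)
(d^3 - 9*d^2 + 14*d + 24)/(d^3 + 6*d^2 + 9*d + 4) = (d^2 - 10*d + 24)/(d^2 + 5*d + 4)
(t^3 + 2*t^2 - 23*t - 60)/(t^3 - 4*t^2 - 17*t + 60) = (t + 3)/(t - 3)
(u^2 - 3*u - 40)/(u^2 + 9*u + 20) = (u - 8)/(u + 4)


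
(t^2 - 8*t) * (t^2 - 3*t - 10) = t^4 - 11*t^3 + 14*t^2 + 80*t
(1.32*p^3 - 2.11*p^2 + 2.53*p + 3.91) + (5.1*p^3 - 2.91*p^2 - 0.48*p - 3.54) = 6.42*p^3 - 5.02*p^2 + 2.05*p + 0.37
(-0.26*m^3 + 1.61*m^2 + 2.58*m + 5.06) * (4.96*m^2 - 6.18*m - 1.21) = -1.2896*m^5 + 9.5924*m^4 + 3.1616*m^3 + 7.2051*m^2 - 34.3926*m - 6.1226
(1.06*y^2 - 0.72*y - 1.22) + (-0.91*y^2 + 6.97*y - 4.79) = 0.15*y^2 + 6.25*y - 6.01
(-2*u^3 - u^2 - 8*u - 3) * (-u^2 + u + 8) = 2*u^5 - u^4 - 9*u^3 - 13*u^2 - 67*u - 24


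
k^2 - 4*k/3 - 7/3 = (k - 7/3)*(k + 1)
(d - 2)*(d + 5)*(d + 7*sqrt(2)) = d^3 + 3*d^2 + 7*sqrt(2)*d^2 - 10*d + 21*sqrt(2)*d - 70*sqrt(2)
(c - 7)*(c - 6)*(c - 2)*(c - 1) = c^4 - 16*c^3 + 83*c^2 - 152*c + 84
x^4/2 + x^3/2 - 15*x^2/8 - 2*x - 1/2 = (x/2 + 1)*(x - 2)*(x + 1/2)^2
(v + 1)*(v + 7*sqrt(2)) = v^2 + v + 7*sqrt(2)*v + 7*sqrt(2)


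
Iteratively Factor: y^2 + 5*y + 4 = (y + 1)*(y + 4)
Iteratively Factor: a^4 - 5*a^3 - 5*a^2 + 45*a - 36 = (a - 1)*(a^3 - 4*a^2 - 9*a + 36) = (a - 1)*(a + 3)*(a^2 - 7*a + 12) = (a - 4)*(a - 1)*(a + 3)*(a - 3)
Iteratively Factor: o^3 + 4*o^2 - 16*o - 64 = (o + 4)*(o^2 - 16) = (o - 4)*(o + 4)*(o + 4)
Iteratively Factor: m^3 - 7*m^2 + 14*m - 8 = (m - 4)*(m^2 - 3*m + 2) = (m - 4)*(m - 2)*(m - 1)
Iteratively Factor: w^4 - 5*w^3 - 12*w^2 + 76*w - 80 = (w - 5)*(w^3 - 12*w + 16) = (w - 5)*(w + 4)*(w^2 - 4*w + 4) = (w - 5)*(w - 2)*(w + 4)*(w - 2)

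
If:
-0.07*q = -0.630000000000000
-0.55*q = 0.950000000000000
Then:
No Solution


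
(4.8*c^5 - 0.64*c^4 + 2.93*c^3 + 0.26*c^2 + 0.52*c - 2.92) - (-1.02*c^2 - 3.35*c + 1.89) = 4.8*c^5 - 0.64*c^4 + 2.93*c^3 + 1.28*c^2 + 3.87*c - 4.81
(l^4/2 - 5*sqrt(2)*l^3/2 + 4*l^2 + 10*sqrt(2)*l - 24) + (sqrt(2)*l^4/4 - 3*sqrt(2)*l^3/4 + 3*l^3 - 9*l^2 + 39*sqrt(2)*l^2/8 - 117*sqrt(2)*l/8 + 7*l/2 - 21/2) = sqrt(2)*l^4/4 + l^4/2 - 13*sqrt(2)*l^3/4 + 3*l^3 - 5*l^2 + 39*sqrt(2)*l^2/8 - 37*sqrt(2)*l/8 + 7*l/2 - 69/2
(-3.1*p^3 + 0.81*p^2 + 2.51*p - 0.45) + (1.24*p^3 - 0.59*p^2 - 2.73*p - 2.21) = -1.86*p^3 + 0.22*p^2 - 0.22*p - 2.66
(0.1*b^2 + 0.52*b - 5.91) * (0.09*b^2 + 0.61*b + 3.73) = 0.009*b^4 + 0.1078*b^3 + 0.1583*b^2 - 1.6655*b - 22.0443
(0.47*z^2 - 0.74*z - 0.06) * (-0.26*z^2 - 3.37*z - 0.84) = -0.1222*z^4 - 1.3915*z^3 + 2.1146*z^2 + 0.8238*z + 0.0504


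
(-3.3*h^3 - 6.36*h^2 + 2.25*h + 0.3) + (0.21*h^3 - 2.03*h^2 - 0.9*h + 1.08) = -3.09*h^3 - 8.39*h^2 + 1.35*h + 1.38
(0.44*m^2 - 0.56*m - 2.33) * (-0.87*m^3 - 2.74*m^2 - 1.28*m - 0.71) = -0.3828*m^5 - 0.7184*m^4 + 2.9983*m^3 + 6.7886*m^2 + 3.38*m + 1.6543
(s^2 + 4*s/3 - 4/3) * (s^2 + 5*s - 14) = s^4 + 19*s^3/3 - 26*s^2/3 - 76*s/3 + 56/3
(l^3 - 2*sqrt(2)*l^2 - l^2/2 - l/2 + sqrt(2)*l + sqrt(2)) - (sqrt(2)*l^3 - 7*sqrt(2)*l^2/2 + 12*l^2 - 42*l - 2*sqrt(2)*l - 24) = -sqrt(2)*l^3 + l^3 - 25*l^2/2 + 3*sqrt(2)*l^2/2 + 3*sqrt(2)*l + 83*l/2 + sqrt(2) + 24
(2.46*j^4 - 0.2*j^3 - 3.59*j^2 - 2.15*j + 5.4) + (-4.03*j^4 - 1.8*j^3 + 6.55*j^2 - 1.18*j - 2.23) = -1.57*j^4 - 2.0*j^3 + 2.96*j^2 - 3.33*j + 3.17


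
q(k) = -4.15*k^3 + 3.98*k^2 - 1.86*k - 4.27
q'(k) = -12.45*k^2 + 7.96*k - 1.86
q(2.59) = -54.49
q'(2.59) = -64.76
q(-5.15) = 677.72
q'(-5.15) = -373.06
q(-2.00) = 48.57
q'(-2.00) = -67.58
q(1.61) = -14.27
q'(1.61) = -21.32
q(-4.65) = 507.70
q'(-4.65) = -308.07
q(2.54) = -51.32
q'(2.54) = -61.96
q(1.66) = -15.37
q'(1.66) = -22.95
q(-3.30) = 194.35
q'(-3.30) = -163.71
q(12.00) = -6624.67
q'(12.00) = -1699.14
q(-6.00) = 1046.57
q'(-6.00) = -497.82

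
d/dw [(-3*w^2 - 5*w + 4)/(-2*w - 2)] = 3*(w^2 + 2*w + 3)/(2*(w^2 + 2*w + 1))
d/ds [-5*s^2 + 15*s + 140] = 15 - 10*s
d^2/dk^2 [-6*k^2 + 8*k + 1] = -12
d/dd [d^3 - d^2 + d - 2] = 3*d^2 - 2*d + 1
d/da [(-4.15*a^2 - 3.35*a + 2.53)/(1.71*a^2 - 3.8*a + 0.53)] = (21.4985*a^2 - 13.0516*a + 7.8385)/(2.9241*a^4 - 12.996*a^3 + 16.2526*a^2 - 4.028*a + 0.2809)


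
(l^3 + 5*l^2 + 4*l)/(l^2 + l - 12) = l*(l + 1)/(l - 3)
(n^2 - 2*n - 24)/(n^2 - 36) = (n + 4)/(n + 6)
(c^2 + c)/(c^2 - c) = (c + 1)/(c - 1)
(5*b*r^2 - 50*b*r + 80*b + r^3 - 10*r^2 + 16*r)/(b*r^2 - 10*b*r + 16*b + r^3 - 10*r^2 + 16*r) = (5*b + r)/(b + r)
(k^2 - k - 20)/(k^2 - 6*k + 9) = (k^2 - k - 20)/(k^2 - 6*k + 9)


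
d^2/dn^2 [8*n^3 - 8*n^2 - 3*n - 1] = 48*n - 16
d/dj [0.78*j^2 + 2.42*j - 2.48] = 1.56*j + 2.42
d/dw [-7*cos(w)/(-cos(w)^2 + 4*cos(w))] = 7*sin(w)/(cos(w) - 4)^2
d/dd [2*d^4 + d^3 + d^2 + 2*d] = 8*d^3 + 3*d^2 + 2*d + 2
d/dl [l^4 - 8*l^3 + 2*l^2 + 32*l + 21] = 4*l^3 - 24*l^2 + 4*l + 32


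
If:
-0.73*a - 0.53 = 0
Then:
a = -0.73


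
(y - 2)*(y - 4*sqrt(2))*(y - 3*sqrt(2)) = y^3 - 7*sqrt(2)*y^2 - 2*y^2 + 14*sqrt(2)*y + 24*y - 48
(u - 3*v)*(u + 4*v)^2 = u^3 + 5*u^2*v - 8*u*v^2 - 48*v^3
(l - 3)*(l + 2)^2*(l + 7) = l^4 + 8*l^3 - l^2 - 68*l - 84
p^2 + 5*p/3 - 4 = (p - 4/3)*(p + 3)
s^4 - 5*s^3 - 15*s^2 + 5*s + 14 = (s - 7)*(s - 1)*(s + 1)*(s + 2)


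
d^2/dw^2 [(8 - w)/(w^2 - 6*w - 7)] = 2*(4*(w - 8)*(w - 3)^2 + (3*w - 14)*(-w^2 + 6*w + 7))/(-w^2 + 6*w + 7)^3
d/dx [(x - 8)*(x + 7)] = 2*x - 1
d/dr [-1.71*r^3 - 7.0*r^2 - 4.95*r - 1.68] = -5.13*r^2 - 14.0*r - 4.95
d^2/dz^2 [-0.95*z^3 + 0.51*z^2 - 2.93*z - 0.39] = 1.02 - 5.7*z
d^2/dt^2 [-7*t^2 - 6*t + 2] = -14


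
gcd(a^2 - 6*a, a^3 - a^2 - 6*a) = a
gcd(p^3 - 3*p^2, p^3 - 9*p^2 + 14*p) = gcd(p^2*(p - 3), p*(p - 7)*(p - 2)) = p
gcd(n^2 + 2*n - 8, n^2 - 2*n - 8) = 1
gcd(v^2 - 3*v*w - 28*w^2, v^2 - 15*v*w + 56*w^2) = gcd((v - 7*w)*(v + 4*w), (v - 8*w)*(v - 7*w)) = v - 7*w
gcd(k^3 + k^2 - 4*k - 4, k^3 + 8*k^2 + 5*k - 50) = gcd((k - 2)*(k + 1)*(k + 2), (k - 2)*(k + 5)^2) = k - 2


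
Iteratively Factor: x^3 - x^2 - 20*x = (x - 5)*(x^2 + 4*x) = (x - 5)*(x + 4)*(x)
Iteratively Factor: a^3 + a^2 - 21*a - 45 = (a - 5)*(a^2 + 6*a + 9) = (a - 5)*(a + 3)*(a + 3)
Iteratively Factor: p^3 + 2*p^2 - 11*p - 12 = (p + 1)*(p^2 + p - 12) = (p + 1)*(p + 4)*(p - 3)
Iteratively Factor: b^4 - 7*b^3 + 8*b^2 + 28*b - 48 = (b - 4)*(b^3 - 3*b^2 - 4*b + 12) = (b - 4)*(b - 2)*(b^2 - b - 6) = (b - 4)*(b - 3)*(b - 2)*(b + 2)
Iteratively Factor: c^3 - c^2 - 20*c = (c - 5)*(c^2 + 4*c) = (c - 5)*(c + 4)*(c)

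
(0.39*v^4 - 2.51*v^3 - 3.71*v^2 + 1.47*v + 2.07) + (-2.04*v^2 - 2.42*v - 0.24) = 0.39*v^4 - 2.51*v^3 - 5.75*v^2 - 0.95*v + 1.83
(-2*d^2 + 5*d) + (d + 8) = -2*d^2 + 6*d + 8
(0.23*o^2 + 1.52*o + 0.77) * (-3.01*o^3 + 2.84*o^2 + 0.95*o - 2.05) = -0.6923*o^5 - 3.922*o^4 + 2.2176*o^3 + 3.1593*o^2 - 2.3845*o - 1.5785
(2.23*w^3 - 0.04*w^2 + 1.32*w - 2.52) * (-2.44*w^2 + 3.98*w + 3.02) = -5.4412*w^5 + 8.973*w^4 + 3.3546*w^3 + 11.2816*w^2 - 6.0432*w - 7.6104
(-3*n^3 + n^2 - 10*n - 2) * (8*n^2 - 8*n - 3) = -24*n^5 + 32*n^4 - 79*n^3 + 61*n^2 + 46*n + 6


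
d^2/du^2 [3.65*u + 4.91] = 0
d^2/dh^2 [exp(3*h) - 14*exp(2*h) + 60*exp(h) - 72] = (9*exp(2*h) - 56*exp(h) + 60)*exp(h)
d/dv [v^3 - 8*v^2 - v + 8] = 3*v^2 - 16*v - 1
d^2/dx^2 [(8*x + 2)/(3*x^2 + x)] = 4*(36*x^3 + 27*x^2 + 9*x + 1)/(x^3*(27*x^3 + 27*x^2 + 9*x + 1))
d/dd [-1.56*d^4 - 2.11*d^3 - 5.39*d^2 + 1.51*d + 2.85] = -6.24*d^3 - 6.33*d^2 - 10.78*d + 1.51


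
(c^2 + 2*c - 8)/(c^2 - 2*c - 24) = (c - 2)/(c - 6)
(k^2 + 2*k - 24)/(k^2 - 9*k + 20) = (k + 6)/(k - 5)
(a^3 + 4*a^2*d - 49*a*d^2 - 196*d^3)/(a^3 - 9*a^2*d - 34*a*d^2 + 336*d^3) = (a^2 + 11*a*d + 28*d^2)/(a^2 - 2*a*d - 48*d^2)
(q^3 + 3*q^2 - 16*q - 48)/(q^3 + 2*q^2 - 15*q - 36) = (q + 4)/(q + 3)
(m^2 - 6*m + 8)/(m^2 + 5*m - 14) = (m - 4)/(m + 7)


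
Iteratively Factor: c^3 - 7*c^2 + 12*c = (c - 4)*(c^2 - 3*c) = c*(c - 4)*(c - 3)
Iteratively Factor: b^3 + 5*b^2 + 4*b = (b + 1)*(b^2 + 4*b) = (b + 1)*(b + 4)*(b)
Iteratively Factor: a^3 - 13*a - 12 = (a + 1)*(a^2 - a - 12) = (a - 4)*(a + 1)*(a + 3)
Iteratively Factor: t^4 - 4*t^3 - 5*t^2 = (t)*(t^3 - 4*t^2 - 5*t) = t*(t + 1)*(t^2 - 5*t) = t*(t - 5)*(t + 1)*(t)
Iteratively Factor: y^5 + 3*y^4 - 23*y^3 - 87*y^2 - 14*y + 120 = (y + 3)*(y^4 - 23*y^2 - 18*y + 40) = (y - 5)*(y + 3)*(y^3 + 5*y^2 + 2*y - 8) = (y - 5)*(y + 3)*(y + 4)*(y^2 + y - 2) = (y - 5)*(y - 1)*(y + 3)*(y + 4)*(y + 2)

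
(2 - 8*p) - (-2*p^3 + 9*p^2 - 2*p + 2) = 2*p^3 - 9*p^2 - 6*p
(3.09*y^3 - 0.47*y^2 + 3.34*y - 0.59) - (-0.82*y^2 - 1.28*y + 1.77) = 3.09*y^3 + 0.35*y^2 + 4.62*y - 2.36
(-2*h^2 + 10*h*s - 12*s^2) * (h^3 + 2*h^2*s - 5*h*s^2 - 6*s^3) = -2*h^5 + 6*h^4*s + 18*h^3*s^2 - 62*h^2*s^3 + 72*s^5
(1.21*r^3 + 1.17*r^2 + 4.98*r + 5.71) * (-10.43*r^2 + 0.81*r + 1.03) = -12.6203*r^5 - 11.223*r^4 - 49.7474*r^3 - 54.3164*r^2 + 9.7545*r + 5.8813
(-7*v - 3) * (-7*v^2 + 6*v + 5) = 49*v^3 - 21*v^2 - 53*v - 15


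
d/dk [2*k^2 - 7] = 4*k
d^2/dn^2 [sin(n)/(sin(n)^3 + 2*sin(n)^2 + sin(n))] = 2*(3 - 2*sin(n))/(sin(n) + 1)^3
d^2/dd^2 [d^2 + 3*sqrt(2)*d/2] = 2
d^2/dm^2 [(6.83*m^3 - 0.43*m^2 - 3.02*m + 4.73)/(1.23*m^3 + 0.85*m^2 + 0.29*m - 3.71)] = (-15.582624*m^6 - 42.031314*m^5 + 441.856098*m^4 + 93.880548*m^3 - 186.972708*m^2 + 643.413522*m + 12.292134)/(1.860867*m^9 + 3.857895*m^8 + 3.982248*m^7 - 14.405282*m^6 - 22.333926*m^5 - 15.767112*m^4 + 45.326828*m^3 + 34.162422*m^2 + 11.974767*m - 51.064811)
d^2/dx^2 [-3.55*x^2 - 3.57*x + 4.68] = -7.10000000000000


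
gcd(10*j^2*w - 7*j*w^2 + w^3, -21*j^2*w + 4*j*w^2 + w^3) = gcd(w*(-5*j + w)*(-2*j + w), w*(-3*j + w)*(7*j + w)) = w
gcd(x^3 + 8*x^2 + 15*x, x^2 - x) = x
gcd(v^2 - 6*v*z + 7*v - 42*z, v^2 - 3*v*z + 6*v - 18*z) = 1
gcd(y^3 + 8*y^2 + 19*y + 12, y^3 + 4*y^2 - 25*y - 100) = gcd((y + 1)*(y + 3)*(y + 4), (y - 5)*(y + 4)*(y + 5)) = y + 4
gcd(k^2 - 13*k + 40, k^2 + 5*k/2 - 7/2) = 1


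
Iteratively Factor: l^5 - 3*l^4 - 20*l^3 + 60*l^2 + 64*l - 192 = (l - 2)*(l^4 - l^3 - 22*l^2 + 16*l + 96) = (l - 2)*(l + 2)*(l^3 - 3*l^2 - 16*l + 48) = (l - 2)*(l + 2)*(l + 4)*(l^2 - 7*l + 12) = (l - 4)*(l - 2)*(l + 2)*(l + 4)*(l - 3)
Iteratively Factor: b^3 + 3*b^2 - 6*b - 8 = (b + 4)*(b^2 - b - 2) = (b - 2)*(b + 4)*(b + 1)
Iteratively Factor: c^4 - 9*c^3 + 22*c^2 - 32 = (c - 4)*(c^3 - 5*c^2 + 2*c + 8) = (c - 4)^2*(c^2 - c - 2) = (c - 4)^2*(c - 2)*(c + 1)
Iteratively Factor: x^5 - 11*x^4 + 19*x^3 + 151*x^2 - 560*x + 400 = (x - 4)*(x^4 - 7*x^3 - 9*x^2 + 115*x - 100) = (x - 5)*(x - 4)*(x^3 - 2*x^2 - 19*x + 20) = (x - 5)*(x - 4)*(x + 4)*(x^2 - 6*x + 5) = (x - 5)*(x - 4)*(x - 1)*(x + 4)*(x - 5)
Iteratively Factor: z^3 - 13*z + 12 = (z + 4)*(z^2 - 4*z + 3) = (z - 3)*(z + 4)*(z - 1)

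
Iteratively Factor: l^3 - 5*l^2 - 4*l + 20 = (l - 2)*(l^2 - 3*l - 10) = (l - 2)*(l + 2)*(l - 5)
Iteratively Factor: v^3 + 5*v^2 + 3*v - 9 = (v + 3)*(v^2 + 2*v - 3) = (v - 1)*(v + 3)*(v + 3)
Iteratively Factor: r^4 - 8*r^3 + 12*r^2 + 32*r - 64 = (r - 4)*(r^3 - 4*r^2 - 4*r + 16) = (r - 4)^2*(r^2 - 4) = (r - 4)^2*(r - 2)*(r + 2)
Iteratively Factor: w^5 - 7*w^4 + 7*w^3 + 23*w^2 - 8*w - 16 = (w + 1)*(w^4 - 8*w^3 + 15*w^2 + 8*w - 16) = (w + 1)^2*(w^3 - 9*w^2 + 24*w - 16) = (w - 4)*(w + 1)^2*(w^2 - 5*w + 4) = (w - 4)*(w - 1)*(w + 1)^2*(w - 4)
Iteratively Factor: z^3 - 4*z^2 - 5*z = (z - 5)*(z^2 + z) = (z - 5)*(z + 1)*(z)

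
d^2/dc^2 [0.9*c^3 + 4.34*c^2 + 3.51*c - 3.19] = 5.4*c + 8.68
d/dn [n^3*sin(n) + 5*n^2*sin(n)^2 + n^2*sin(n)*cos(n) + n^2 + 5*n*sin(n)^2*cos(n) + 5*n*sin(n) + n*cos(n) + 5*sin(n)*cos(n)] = n^3*cos(n) + 3*n^2*sin(n) + 5*n^2*sin(2*n) + n^2*cos(2*n) - 9*n*sin(n)/4 + n*sin(2*n) + 15*n*sin(3*n)/4 + 5*n*cos(n) - 5*n*cos(2*n) + 7*n + 5*sin(n) + 9*cos(n)/4 + 5*cos(2*n) - 5*cos(3*n)/4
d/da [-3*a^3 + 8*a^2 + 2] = a*(16 - 9*a)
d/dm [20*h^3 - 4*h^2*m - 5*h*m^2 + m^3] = -4*h^2 - 10*h*m + 3*m^2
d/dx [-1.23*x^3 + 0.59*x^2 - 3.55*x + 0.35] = -3.69*x^2 + 1.18*x - 3.55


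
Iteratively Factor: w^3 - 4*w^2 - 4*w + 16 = (w - 2)*(w^2 - 2*w - 8) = (w - 4)*(w - 2)*(w + 2)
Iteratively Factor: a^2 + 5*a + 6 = (a + 2)*(a + 3)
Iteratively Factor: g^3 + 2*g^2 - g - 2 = (g - 1)*(g^2 + 3*g + 2) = (g - 1)*(g + 2)*(g + 1)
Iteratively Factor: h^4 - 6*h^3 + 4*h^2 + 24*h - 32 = (h - 2)*(h^3 - 4*h^2 - 4*h + 16) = (h - 2)^2*(h^2 - 2*h - 8) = (h - 4)*(h - 2)^2*(h + 2)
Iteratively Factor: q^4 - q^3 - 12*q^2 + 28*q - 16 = (q - 2)*(q^3 + q^2 - 10*q + 8) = (q - 2)^2*(q^2 + 3*q - 4) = (q - 2)^2*(q - 1)*(q + 4)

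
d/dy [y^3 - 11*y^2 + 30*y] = 3*y^2 - 22*y + 30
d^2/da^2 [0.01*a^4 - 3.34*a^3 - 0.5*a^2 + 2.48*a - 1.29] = 0.12*a^2 - 20.04*a - 1.0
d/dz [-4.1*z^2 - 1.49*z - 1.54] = -8.2*z - 1.49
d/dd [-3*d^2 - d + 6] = -6*d - 1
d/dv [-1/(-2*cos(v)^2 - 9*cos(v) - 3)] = (4*cos(v) + 9)*sin(v)/(9*cos(v) + cos(2*v) + 4)^2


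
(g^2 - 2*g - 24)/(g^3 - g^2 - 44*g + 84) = (g + 4)/(g^2 + 5*g - 14)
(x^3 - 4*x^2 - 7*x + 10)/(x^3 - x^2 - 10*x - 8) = (x^2 - 6*x + 5)/(x^2 - 3*x - 4)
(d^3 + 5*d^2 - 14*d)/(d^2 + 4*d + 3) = d*(d^2 + 5*d - 14)/(d^2 + 4*d + 3)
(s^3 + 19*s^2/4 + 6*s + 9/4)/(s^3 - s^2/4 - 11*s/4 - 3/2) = (s + 3)/(s - 2)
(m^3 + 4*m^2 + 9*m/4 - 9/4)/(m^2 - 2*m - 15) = (m^2 + m - 3/4)/(m - 5)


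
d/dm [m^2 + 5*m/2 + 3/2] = 2*m + 5/2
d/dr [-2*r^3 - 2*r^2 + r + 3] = -6*r^2 - 4*r + 1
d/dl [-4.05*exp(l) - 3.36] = -4.05*exp(l)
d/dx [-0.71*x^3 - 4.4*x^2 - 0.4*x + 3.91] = -2.13*x^2 - 8.8*x - 0.4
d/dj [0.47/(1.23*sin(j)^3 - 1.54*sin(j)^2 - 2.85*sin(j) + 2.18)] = (-1.7343*sin(j)^2 + 1.4476*sin(j) + 1.3395)*cos(j)/(1.23*sin(j)^3 - 1.54*sin(j)^2 - 2.85*sin(j) + 2.18)^2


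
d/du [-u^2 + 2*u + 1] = 2 - 2*u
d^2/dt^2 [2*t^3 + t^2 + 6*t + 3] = 12*t + 2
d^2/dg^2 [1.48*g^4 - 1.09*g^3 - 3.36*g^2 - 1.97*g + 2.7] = 17.76*g^2 - 6.54*g - 6.72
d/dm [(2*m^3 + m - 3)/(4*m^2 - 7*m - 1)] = 2*(4*m^4 - 14*m^3 - 5*m^2 + 12*m - 11)/(16*m^4 - 56*m^3 + 41*m^2 + 14*m + 1)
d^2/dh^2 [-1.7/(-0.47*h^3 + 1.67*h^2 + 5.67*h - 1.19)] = ((5.678 - 4.794*h)*(0.47*h^3 - 1.67*h^2 - 5.67*h + 1.19) + 1.7*(-2.82*h^2 + 6.68*h + 11.34)*(-1.41*h^2 + 3.34*h + 5.67))/(0.47*h^3 - 1.67*h^2 - 5.67*h + 1.19)^3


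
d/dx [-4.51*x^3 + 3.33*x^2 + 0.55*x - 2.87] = -13.53*x^2 + 6.66*x + 0.55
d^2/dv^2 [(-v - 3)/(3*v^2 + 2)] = 18*(-4*v^2*(v + 3) + (v + 1)*(3*v^2 + 2))/(3*v^2 + 2)^3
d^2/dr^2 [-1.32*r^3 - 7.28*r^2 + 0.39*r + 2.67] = -7.92*r - 14.56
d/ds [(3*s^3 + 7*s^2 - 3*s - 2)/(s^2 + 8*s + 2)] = (3*s^4 + 48*s^3 + 77*s^2 + 32*s + 10)/(s^4 + 16*s^3 + 68*s^2 + 32*s + 4)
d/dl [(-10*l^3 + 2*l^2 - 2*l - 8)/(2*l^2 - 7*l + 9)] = 2*(-10*l^4 + 70*l^3 - 140*l^2 + 34*l - 37)/(4*l^4 - 28*l^3 + 85*l^2 - 126*l + 81)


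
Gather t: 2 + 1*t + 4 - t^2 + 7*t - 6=-t^2 + 8*t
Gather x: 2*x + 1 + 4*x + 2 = 6*x + 3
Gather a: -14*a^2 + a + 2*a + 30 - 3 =-14*a^2 + 3*a + 27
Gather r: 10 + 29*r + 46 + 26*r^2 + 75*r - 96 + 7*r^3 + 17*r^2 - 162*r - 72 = 7*r^3 + 43*r^2 - 58*r - 112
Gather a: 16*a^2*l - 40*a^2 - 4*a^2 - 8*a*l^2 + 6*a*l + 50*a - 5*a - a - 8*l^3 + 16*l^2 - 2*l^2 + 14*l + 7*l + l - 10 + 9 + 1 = a^2*(16*l - 44) + a*(-8*l^2 + 6*l + 44) - 8*l^3 + 14*l^2 + 22*l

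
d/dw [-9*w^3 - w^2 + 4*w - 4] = -27*w^2 - 2*w + 4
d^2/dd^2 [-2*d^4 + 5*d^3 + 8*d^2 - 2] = -24*d^2 + 30*d + 16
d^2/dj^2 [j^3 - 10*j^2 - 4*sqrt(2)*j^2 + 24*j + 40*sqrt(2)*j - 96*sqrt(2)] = 6*j - 20 - 8*sqrt(2)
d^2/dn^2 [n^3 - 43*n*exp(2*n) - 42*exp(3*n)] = -172*n*exp(2*n) + 6*n - 378*exp(3*n) - 172*exp(2*n)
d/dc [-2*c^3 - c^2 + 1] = 2*c*(-3*c - 1)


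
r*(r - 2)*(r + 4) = r^3 + 2*r^2 - 8*r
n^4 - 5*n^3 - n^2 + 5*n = n*(n - 5)*(n - 1)*(n + 1)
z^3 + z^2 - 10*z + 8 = (z - 2)*(z - 1)*(z + 4)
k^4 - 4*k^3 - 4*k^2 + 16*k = k*(k - 4)*(k - 2)*(k + 2)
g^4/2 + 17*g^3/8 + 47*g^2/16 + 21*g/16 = g*(g/2 + 1/2)*(g + 3/2)*(g + 7/4)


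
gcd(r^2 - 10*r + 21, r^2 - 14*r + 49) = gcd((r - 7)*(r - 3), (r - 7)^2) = r - 7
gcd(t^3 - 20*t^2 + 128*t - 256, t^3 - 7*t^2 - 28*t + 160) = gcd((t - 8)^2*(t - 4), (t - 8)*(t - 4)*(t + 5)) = t^2 - 12*t + 32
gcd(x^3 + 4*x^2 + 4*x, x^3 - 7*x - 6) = x + 2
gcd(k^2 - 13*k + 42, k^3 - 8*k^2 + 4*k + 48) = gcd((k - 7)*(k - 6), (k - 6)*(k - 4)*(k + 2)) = k - 6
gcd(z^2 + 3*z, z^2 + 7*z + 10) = 1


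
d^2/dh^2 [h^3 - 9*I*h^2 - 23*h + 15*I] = 6*h - 18*I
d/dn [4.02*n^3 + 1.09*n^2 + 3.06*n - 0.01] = 12.06*n^2 + 2.18*n + 3.06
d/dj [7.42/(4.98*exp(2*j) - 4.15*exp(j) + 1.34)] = (30.793 - 73.9032*exp(j))*exp(j)/(4.98*exp(2*j) - 4.15*exp(j) + 1.34)^2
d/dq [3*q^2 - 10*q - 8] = 6*q - 10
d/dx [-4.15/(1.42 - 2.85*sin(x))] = -11.8275*cos(x)/(2.85*sin(x) - 1.42)^2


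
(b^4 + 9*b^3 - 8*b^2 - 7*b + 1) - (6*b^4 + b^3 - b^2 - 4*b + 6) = -5*b^4 + 8*b^3 - 7*b^2 - 3*b - 5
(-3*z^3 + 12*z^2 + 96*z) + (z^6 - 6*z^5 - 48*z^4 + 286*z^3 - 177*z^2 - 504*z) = z^6 - 6*z^5 - 48*z^4 + 283*z^3 - 165*z^2 - 408*z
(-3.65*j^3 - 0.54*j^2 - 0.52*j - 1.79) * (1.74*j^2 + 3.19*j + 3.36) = -6.351*j^5 - 12.5831*j^4 - 14.8914*j^3 - 6.5878*j^2 - 7.4573*j - 6.0144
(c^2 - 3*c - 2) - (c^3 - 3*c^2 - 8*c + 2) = -c^3 + 4*c^2 + 5*c - 4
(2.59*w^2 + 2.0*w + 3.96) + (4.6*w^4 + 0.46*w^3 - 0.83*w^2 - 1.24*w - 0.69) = 4.6*w^4 + 0.46*w^3 + 1.76*w^2 + 0.76*w + 3.27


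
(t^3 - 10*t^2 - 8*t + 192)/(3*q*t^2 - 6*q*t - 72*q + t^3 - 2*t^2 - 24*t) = (t - 8)/(3*q + t)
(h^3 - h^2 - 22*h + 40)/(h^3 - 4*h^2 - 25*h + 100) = (h - 2)/(h - 5)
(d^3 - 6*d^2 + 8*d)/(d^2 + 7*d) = (d^2 - 6*d + 8)/(d + 7)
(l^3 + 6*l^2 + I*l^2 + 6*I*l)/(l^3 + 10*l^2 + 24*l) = (l + I)/(l + 4)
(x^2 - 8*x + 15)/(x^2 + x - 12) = (x - 5)/(x + 4)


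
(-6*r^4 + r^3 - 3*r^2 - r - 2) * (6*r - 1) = -36*r^5 + 12*r^4 - 19*r^3 - 3*r^2 - 11*r + 2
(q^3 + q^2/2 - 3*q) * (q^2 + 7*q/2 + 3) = q^5 + 4*q^4 + 7*q^3/4 - 9*q^2 - 9*q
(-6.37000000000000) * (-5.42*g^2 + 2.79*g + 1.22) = 34.5254*g^2 - 17.7723*g - 7.7714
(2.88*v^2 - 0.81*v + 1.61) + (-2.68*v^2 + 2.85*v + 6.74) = 0.2*v^2 + 2.04*v + 8.35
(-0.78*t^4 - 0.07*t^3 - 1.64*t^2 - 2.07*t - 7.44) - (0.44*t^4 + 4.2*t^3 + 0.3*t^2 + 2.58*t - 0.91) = -1.22*t^4 - 4.27*t^3 - 1.94*t^2 - 4.65*t - 6.53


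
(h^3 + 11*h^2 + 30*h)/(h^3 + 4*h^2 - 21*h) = (h^2 + 11*h + 30)/(h^2 + 4*h - 21)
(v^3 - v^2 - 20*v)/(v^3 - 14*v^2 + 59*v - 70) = v*(v + 4)/(v^2 - 9*v + 14)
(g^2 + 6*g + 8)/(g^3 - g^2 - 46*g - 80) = (g + 4)/(g^2 - 3*g - 40)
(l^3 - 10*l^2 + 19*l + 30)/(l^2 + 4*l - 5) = (l^3 - 10*l^2 + 19*l + 30)/(l^2 + 4*l - 5)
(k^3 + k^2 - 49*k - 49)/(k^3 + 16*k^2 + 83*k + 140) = (k^2 - 6*k - 7)/(k^2 + 9*k + 20)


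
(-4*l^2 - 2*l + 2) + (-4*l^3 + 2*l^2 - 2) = -4*l^3 - 2*l^2 - 2*l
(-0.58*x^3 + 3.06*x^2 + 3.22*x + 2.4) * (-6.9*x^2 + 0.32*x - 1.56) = 4.002*x^5 - 21.2996*x^4 - 20.334*x^3 - 20.3032*x^2 - 4.2552*x - 3.744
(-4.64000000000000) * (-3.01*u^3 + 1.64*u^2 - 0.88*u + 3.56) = 13.9664*u^3 - 7.6096*u^2 + 4.0832*u - 16.5184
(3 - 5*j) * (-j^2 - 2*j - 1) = 5*j^3 + 7*j^2 - j - 3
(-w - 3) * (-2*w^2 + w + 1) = 2*w^3 + 5*w^2 - 4*w - 3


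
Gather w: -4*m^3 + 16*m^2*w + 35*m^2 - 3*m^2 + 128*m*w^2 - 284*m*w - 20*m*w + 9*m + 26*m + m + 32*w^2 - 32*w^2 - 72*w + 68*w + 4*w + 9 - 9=-4*m^3 + 32*m^2 + 128*m*w^2 + 36*m + w*(16*m^2 - 304*m)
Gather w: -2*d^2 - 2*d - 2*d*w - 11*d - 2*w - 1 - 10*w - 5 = -2*d^2 - 13*d + w*(-2*d - 12) - 6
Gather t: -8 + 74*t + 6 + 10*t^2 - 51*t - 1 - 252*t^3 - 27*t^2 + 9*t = -252*t^3 - 17*t^2 + 32*t - 3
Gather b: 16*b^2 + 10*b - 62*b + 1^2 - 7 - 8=16*b^2 - 52*b - 14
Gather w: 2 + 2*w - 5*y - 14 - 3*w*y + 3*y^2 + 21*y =w*(2 - 3*y) + 3*y^2 + 16*y - 12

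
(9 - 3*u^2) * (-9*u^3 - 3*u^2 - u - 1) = 27*u^5 + 9*u^4 - 78*u^3 - 24*u^2 - 9*u - 9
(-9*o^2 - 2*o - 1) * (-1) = 9*o^2 + 2*o + 1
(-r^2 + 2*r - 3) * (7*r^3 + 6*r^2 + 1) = -7*r^5 + 8*r^4 - 9*r^3 - 19*r^2 + 2*r - 3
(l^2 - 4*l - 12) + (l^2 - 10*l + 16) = 2*l^2 - 14*l + 4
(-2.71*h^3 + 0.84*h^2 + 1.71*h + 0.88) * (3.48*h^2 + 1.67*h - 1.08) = -9.4308*h^5 - 1.6025*h^4 + 10.2804*h^3 + 5.0109*h^2 - 0.3772*h - 0.9504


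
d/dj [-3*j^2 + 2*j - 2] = 2 - 6*j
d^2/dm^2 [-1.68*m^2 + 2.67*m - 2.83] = -3.36000000000000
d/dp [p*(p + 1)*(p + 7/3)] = 3*p^2 + 20*p/3 + 7/3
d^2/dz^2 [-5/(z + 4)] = -10/(z + 4)^3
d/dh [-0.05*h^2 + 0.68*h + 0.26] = 0.68 - 0.1*h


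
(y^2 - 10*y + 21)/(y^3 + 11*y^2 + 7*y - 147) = (y - 7)/(y^2 + 14*y + 49)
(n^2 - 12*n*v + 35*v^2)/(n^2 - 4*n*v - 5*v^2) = (n - 7*v)/(n + v)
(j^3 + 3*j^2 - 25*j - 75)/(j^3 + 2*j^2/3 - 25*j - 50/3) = 3*(j + 3)/(3*j + 2)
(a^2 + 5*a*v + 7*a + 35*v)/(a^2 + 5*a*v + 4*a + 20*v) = (a + 7)/(a + 4)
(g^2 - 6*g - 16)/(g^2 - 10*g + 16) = (g + 2)/(g - 2)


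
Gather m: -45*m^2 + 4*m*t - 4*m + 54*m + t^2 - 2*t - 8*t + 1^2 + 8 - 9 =-45*m^2 + m*(4*t + 50) + t^2 - 10*t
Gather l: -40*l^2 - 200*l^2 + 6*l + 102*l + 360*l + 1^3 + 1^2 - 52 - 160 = -240*l^2 + 468*l - 210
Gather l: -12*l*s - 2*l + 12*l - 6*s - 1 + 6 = l*(10 - 12*s) - 6*s + 5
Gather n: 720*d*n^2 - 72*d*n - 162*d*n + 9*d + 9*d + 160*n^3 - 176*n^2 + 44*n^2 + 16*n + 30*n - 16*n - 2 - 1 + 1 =18*d + 160*n^3 + n^2*(720*d - 132) + n*(30 - 234*d) - 2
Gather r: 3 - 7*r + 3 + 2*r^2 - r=2*r^2 - 8*r + 6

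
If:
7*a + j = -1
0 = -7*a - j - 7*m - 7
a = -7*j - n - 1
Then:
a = n/48 - 1/8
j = -7*n/48 - 1/8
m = -6/7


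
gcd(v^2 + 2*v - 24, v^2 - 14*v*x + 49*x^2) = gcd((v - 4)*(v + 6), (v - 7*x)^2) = 1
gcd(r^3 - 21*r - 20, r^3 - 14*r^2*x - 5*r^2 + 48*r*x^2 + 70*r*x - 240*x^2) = r - 5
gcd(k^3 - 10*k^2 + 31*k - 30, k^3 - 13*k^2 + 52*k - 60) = k^2 - 7*k + 10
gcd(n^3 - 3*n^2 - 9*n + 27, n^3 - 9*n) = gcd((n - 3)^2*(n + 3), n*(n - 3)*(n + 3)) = n^2 - 9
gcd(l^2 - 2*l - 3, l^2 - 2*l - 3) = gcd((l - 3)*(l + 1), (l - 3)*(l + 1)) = l^2 - 2*l - 3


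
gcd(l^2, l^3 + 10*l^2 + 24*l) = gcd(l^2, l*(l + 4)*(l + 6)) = l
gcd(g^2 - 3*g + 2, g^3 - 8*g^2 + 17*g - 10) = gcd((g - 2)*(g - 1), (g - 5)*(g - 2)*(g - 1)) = g^2 - 3*g + 2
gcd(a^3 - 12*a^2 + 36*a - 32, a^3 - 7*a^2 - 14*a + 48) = a^2 - 10*a + 16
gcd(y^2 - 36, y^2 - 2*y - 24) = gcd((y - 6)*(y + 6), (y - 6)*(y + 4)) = y - 6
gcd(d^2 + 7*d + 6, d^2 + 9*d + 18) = d + 6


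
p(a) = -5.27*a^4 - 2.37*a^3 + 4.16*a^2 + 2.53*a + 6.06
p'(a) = -21.08*a^3 - 7.11*a^2 + 8.32*a + 2.53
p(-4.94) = -2757.68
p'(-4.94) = 2329.19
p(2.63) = -253.76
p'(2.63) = -408.24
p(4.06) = -1505.61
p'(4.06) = -1491.63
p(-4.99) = -2875.98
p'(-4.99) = 2403.20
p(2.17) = -109.93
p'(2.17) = -228.30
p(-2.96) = -308.07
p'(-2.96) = 462.30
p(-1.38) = -2.39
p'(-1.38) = 32.91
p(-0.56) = 5.85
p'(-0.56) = -0.66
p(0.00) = 6.06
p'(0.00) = 2.53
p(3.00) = -439.77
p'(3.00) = -605.66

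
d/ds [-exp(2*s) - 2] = -2*exp(2*s)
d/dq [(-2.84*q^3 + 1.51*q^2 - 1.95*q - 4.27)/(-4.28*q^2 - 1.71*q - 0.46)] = (12.1552*q^4 + 9.7128*q^3 - 7.0089*q^2 - 37.9404*q - 6.4047)/(18.3184*q^4 + 14.6376*q^3 + 6.8617*q^2 + 1.5732*q + 0.2116)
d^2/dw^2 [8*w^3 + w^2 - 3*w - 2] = 48*w + 2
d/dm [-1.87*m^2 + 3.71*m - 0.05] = 3.71 - 3.74*m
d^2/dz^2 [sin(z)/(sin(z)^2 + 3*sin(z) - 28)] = (-sin(z)^5 + 3*sin(z)^4 - 166*sin(z)^3 - 84*sin(z)^2 - 616*sin(z) + 168)/((sin(z) - 4)^3*(sin(z) + 7)^3)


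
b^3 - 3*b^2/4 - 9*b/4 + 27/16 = (b - 3/2)*(b - 3/4)*(b + 3/2)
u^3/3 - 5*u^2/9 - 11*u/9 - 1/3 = (u/3 + 1/3)*(u - 3)*(u + 1/3)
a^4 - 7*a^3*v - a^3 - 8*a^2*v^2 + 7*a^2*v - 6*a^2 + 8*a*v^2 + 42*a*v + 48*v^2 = (a - 3)*(a + 2)*(a - 8*v)*(a + v)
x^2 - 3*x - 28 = (x - 7)*(x + 4)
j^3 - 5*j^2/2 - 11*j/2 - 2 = (j - 4)*(j + 1/2)*(j + 1)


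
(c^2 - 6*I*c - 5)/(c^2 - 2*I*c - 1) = (c - 5*I)/(c - I)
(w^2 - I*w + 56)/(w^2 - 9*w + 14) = (w^2 - I*w + 56)/(w^2 - 9*w + 14)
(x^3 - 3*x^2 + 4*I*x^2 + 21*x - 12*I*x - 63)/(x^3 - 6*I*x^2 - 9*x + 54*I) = (x^2 + 4*I*x + 21)/(x^2 + x*(3 - 6*I) - 18*I)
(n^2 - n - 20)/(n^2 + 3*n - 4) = (n - 5)/(n - 1)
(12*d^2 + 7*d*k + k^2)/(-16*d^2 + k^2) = (-3*d - k)/(4*d - k)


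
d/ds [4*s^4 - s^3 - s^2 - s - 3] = 16*s^3 - 3*s^2 - 2*s - 1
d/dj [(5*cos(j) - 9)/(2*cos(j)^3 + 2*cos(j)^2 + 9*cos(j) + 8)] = 4*(20*cos(j)^3 - 44*cos(j)^2 - 36*cos(j) - 121)*sin(j)/(-4*sin(j)^2 + 21*cos(j) + cos(3*j) + 20)^2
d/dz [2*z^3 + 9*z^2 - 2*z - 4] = 6*z^2 + 18*z - 2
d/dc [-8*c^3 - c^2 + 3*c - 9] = -24*c^2 - 2*c + 3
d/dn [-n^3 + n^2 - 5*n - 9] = -3*n^2 + 2*n - 5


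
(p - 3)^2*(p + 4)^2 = p^4 + 2*p^3 - 23*p^2 - 24*p + 144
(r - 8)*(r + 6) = r^2 - 2*r - 48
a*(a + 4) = a^2 + 4*a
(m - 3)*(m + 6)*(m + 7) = m^3 + 10*m^2 + 3*m - 126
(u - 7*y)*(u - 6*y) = u^2 - 13*u*y + 42*y^2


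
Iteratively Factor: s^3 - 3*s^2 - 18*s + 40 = (s - 5)*(s^2 + 2*s - 8) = (s - 5)*(s + 4)*(s - 2)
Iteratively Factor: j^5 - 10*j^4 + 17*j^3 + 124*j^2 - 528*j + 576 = (j - 4)*(j^4 - 6*j^3 - 7*j^2 + 96*j - 144) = (j - 4)^2*(j^3 - 2*j^2 - 15*j + 36) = (j - 4)^2*(j - 3)*(j^2 + j - 12) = (j - 4)^2*(j - 3)*(j + 4)*(j - 3)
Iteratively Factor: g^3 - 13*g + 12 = (g + 4)*(g^2 - 4*g + 3) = (g - 3)*(g + 4)*(g - 1)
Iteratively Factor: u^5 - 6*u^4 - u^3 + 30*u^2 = (u)*(u^4 - 6*u^3 - u^2 + 30*u) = u*(u + 2)*(u^3 - 8*u^2 + 15*u) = u^2*(u + 2)*(u^2 - 8*u + 15) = u^2*(u - 3)*(u + 2)*(u - 5)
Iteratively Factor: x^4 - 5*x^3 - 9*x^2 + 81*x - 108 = (x - 3)*(x^3 - 2*x^2 - 15*x + 36) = (x - 3)*(x + 4)*(x^2 - 6*x + 9) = (x - 3)^2*(x + 4)*(x - 3)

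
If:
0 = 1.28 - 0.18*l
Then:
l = 7.11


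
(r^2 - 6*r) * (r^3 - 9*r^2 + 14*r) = r^5 - 15*r^4 + 68*r^3 - 84*r^2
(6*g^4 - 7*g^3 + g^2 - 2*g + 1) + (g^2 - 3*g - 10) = 6*g^4 - 7*g^3 + 2*g^2 - 5*g - 9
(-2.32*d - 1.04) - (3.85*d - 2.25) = 1.21 - 6.17*d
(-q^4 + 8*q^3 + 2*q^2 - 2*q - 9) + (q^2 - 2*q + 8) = -q^4 + 8*q^3 + 3*q^2 - 4*q - 1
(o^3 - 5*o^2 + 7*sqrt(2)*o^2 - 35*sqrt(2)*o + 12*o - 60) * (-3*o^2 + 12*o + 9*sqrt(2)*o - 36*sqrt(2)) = -3*o^5 - 12*sqrt(2)*o^4 + 27*o^4 + 30*o^3 + 108*sqrt(2)*o^3 - 810*o^2 - 132*sqrt(2)*o^2 - 972*sqrt(2)*o + 1800*o + 2160*sqrt(2)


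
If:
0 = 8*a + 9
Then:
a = -9/8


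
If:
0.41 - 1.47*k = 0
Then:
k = 0.28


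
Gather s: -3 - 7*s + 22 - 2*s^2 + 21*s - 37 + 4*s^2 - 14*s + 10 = 2*s^2 - 8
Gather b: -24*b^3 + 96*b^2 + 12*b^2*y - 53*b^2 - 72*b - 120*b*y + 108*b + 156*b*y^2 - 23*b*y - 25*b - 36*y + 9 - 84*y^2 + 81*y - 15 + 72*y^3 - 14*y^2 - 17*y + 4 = -24*b^3 + b^2*(12*y + 43) + b*(156*y^2 - 143*y + 11) + 72*y^3 - 98*y^2 + 28*y - 2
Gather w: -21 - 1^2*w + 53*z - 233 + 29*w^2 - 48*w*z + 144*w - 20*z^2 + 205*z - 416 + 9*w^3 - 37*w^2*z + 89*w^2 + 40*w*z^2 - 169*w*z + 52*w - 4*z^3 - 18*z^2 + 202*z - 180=9*w^3 + w^2*(118 - 37*z) + w*(40*z^2 - 217*z + 195) - 4*z^3 - 38*z^2 + 460*z - 850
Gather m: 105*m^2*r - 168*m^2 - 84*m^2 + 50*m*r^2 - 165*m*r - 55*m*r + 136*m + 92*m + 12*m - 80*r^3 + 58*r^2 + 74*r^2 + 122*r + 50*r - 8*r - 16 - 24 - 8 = m^2*(105*r - 252) + m*(50*r^2 - 220*r + 240) - 80*r^3 + 132*r^2 + 164*r - 48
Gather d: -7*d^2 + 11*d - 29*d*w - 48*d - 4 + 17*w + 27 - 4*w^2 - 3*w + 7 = -7*d^2 + d*(-29*w - 37) - 4*w^2 + 14*w + 30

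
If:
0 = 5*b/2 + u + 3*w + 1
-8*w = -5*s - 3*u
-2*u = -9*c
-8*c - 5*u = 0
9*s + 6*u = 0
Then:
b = -2/5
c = 0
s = 0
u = 0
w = 0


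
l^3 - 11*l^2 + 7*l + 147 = (l - 7)^2*(l + 3)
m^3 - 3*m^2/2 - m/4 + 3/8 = (m - 3/2)*(m - 1/2)*(m + 1/2)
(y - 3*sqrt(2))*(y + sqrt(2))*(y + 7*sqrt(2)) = y^3 + 5*sqrt(2)*y^2 - 34*y - 42*sqrt(2)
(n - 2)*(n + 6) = n^2 + 4*n - 12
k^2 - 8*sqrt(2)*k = k*(k - 8*sqrt(2))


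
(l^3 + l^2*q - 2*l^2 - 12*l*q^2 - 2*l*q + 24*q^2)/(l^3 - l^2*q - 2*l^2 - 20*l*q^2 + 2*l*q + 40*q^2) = (-l + 3*q)/(-l + 5*q)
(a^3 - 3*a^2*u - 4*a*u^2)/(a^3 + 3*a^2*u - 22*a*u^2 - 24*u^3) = a/(a + 6*u)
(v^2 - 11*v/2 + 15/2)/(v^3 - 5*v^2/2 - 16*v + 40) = (v - 3)/(v^2 - 16)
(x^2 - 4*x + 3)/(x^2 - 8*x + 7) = (x - 3)/(x - 7)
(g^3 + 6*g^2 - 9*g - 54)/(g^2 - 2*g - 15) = (g^2 + 3*g - 18)/(g - 5)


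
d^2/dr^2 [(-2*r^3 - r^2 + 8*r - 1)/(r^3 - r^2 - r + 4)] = 2*(-3*r^6 + 18*r^5 + 15*r^4 + 43*r^3 - 180*r^2 + 9*r + 11)/(r^9 - 3*r^8 + 17*r^6 - 24*r^5 - 15*r^4 + 71*r^3 - 36*r^2 - 48*r + 64)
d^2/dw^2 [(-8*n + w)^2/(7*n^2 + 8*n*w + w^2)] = 2*(4*(4*n + w)^2*(8*n - w)^2 + (8*n - w)*(8*n + 5*w)*(7*n^2 + 8*n*w + w^2) + (7*n^2 + 8*n*w + w^2)^2)/(7*n^2 + 8*n*w + w^2)^3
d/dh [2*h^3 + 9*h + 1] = 6*h^2 + 9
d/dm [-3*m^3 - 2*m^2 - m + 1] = -9*m^2 - 4*m - 1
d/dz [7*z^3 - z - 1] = 21*z^2 - 1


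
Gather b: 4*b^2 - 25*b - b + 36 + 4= 4*b^2 - 26*b + 40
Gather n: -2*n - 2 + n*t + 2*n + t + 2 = n*t + t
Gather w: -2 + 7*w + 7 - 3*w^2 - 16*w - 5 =-3*w^2 - 9*w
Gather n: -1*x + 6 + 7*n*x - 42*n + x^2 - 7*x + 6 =n*(7*x - 42) + x^2 - 8*x + 12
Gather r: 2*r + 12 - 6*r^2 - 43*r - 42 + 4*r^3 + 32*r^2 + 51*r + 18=4*r^3 + 26*r^2 + 10*r - 12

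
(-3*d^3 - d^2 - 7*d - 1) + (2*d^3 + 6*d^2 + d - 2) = -d^3 + 5*d^2 - 6*d - 3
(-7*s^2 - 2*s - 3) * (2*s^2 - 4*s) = -14*s^4 + 24*s^3 + 2*s^2 + 12*s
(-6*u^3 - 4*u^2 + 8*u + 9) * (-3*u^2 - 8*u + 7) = 18*u^5 + 60*u^4 - 34*u^3 - 119*u^2 - 16*u + 63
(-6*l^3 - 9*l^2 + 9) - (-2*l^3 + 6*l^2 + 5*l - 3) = -4*l^3 - 15*l^2 - 5*l + 12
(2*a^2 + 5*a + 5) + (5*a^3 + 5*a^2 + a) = 5*a^3 + 7*a^2 + 6*a + 5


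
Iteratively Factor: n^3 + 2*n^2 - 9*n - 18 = (n - 3)*(n^2 + 5*n + 6) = (n - 3)*(n + 3)*(n + 2)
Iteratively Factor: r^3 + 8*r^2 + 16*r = (r + 4)*(r^2 + 4*r) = r*(r + 4)*(r + 4)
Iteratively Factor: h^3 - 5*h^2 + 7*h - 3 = (h - 1)*(h^2 - 4*h + 3) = (h - 3)*(h - 1)*(h - 1)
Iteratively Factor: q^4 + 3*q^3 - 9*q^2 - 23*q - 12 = (q + 4)*(q^3 - q^2 - 5*q - 3) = (q - 3)*(q + 4)*(q^2 + 2*q + 1) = (q - 3)*(q + 1)*(q + 4)*(q + 1)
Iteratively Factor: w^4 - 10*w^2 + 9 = (w - 3)*(w^3 + 3*w^2 - w - 3) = (w - 3)*(w - 1)*(w^2 + 4*w + 3) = (w - 3)*(w - 1)*(w + 1)*(w + 3)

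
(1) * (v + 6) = v + 6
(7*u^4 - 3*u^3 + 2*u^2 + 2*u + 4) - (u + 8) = 7*u^4 - 3*u^3 + 2*u^2 + u - 4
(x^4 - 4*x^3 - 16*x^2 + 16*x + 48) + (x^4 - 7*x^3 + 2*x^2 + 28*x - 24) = 2*x^4 - 11*x^3 - 14*x^2 + 44*x + 24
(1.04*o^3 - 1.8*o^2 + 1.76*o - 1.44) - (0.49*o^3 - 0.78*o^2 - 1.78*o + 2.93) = 0.55*o^3 - 1.02*o^2 + 3.54*o - 4.37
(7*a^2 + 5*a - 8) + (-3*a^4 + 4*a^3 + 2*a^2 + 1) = -3*a^4 + 4*a^3 + 9*a^2 + 5*a - 7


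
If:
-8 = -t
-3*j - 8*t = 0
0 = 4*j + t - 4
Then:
No Solution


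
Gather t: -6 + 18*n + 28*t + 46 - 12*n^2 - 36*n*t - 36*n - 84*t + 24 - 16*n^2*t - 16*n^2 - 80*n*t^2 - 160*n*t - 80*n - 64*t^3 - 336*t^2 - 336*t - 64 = -28*n^2 - 98*n - 64*t^3 + t^2*(-80*n - 336) + t*(-16*n^2 - 196*n - 392)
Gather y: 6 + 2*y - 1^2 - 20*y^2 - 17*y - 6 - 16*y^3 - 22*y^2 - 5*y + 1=-16*y^3 - 42*y^2 - 20*y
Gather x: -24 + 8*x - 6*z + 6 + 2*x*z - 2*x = x*(2*z + 6) - 6*z - 18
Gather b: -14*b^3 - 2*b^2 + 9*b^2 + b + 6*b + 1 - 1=-14*b^3 + 7*b^2 + 7*b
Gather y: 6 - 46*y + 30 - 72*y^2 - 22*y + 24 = -72*y^2 - 68*y + 60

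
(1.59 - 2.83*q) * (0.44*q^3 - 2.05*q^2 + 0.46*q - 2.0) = -1.2452*q^4 + 6.5011*q^3 - 4.5613*q^2 + 6.3914*q - 3.18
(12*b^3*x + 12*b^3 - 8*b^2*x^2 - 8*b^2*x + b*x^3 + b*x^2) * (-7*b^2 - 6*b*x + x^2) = -84*b^5*x - 84*b^5 - 16*b^4*x^2 - 16*b^4*x + 53*b^3*x^3 + 53*b^3*x^2 - 14*b^2*x^4 - 14*b^2*x^3 + b*x^5 + b*x^4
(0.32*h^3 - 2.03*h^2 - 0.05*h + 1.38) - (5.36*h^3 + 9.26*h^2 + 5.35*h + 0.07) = -5.04*h^3 - 11.29*h^2 - 5.4*h + 1.31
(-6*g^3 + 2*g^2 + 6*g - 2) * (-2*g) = 12*g^4 - 4*g^3 - 12*g^2 + 4*g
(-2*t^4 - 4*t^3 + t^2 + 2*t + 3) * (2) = -4*t^4 - 8*t^3 + 2*t^2 + 4*t + 6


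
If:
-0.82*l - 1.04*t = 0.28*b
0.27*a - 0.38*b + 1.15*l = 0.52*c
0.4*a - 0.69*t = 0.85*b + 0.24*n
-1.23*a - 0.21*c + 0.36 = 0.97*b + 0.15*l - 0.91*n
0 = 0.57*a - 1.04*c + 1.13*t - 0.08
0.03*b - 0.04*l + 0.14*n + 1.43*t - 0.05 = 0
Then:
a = 0.68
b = 0.15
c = 0.25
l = 0.00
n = 0.74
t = -0.04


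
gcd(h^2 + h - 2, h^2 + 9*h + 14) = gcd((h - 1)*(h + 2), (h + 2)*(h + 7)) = h + 2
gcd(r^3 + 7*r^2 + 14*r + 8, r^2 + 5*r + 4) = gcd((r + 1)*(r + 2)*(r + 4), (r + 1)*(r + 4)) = r^2 + 5*r + 4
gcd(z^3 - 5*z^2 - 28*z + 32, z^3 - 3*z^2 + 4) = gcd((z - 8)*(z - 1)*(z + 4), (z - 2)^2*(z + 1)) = 1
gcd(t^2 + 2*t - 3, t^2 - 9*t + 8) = t - 1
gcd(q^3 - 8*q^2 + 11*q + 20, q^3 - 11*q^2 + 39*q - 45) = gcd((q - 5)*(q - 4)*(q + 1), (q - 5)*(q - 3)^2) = q - 5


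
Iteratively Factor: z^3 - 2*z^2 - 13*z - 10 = (z + 2)*(z^2 - 4*z - 5) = (z - 5)*(z + 2)*(z + 1)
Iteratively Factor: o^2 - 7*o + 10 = (o - 2)*(o - 5)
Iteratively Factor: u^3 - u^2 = (u)*(u^2 - u) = u^2*(u - 1)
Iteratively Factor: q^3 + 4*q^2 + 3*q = (q)*(q^2 + 4*q + 3) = q*(q + 1)*(q + 3)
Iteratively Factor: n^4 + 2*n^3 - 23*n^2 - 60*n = (n)*(n^3 + 2*n^2 - 23*n - 60) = n*(n + 3)*(n^2 - n - 20) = n*(n + 3)*(n + 4)*(n - 5)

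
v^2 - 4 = (v - 2)*(v + 2)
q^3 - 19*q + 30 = (q - 3)*(q - 2)*(q + 5)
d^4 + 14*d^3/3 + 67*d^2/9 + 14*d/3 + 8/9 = (d + 1/3)*(d + 1)*(d + 4/3)*(d + 2)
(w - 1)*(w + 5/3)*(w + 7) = w^3 + 23*w^2/3 + 3*w - 35/3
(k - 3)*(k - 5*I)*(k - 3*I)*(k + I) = k^4 - 3*k^3 - 7*I*k^3 - 7*k^2 + 21*I*k^2 + 21*k - 15*I*k + 45*I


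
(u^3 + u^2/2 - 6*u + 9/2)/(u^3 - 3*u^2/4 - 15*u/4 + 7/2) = 2*(2*u^2 + 3*u - 9)/(4*u^2 + u - 14)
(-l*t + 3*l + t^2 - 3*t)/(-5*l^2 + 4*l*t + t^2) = (t - 3)/(5*l + t)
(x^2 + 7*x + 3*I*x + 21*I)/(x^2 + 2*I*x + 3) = (x + 7)/(x - I)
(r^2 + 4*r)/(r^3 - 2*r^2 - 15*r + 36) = r/(r^2 - 6*r + 9)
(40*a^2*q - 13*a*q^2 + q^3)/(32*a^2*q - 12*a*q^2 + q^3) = (-5*a + q)/(-4*a + q)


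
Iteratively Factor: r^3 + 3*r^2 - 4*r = (r + 4)*(r^2 - r) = r*(r + 4)*(r - 1)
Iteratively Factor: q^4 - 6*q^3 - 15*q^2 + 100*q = (q - 5)*(q^3 - q^2 - 20*q) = q*(q - 5)*(q^2 - q - 20) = q*(q - 5)^2*(q + 4)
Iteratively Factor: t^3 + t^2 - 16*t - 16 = (t + 1)*(t^2 - 16) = (t + 1)*(t + 4)*(t - 4)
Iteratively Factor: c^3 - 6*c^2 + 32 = (c - 4)*(c^2 - 2*c - 8) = (c - 4)^2*(c + 2)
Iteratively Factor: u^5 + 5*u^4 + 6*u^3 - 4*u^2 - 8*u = (u)*(u^4 + 5*u^3 + 6*u^2 - 4*u - 8) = u*(u + 2)*(u^3 + 3*u^2 - 4) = u*(u - 1)*(u + 2)*(u^2 + 4*u + 4) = u*(u - 1)*(u + 2)^2*(u + 2)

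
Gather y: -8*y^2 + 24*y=-8*y^2 + 24*y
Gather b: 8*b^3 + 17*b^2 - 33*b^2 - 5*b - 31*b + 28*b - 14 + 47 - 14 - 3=8*b^3 - 16*b^2 - 8*b + 16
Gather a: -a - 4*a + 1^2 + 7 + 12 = 20 - 5*a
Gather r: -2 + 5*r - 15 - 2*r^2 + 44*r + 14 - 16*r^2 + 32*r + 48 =-18*r^2 + 81*r + 45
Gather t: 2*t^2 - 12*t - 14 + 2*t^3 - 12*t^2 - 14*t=2*t^3 - 10*t^2 - 26*t - 14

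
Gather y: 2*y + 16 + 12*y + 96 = 14*y + 112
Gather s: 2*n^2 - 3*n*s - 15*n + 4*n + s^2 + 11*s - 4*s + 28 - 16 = 2*n^2 - 11*n + s^2 + s*(7 - 3*n) + 12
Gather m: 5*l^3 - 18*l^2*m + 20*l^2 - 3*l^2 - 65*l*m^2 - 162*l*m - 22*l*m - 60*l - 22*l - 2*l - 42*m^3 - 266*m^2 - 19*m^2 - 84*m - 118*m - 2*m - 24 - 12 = 5*l^3 + 17*l^2 - 84*l - 42*m^3 + m^2*(-65*l - 285) + m*(-18*l^2 - 184*l - 204) - 36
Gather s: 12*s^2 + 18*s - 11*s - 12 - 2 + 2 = 12*s^2 + 7*s - 12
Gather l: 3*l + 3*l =6*l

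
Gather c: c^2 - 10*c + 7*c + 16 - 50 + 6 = c^2 - 3*c - 28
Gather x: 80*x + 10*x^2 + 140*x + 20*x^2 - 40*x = 30*x^2 + 180*x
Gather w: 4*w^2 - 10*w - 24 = 4*w^2 - 10*w - 24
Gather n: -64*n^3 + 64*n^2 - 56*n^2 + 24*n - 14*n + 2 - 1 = -64*n^3 + 8*n^2 + 10*n + 1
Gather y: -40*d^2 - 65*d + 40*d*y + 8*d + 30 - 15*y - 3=-40*d^2 - 57*d + y*(40*d - 15) + 27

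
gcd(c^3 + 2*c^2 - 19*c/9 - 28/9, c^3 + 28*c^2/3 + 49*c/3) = c + 7/3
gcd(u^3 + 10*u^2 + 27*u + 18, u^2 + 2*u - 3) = u + 3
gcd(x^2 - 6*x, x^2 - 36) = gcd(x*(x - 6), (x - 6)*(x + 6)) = x - 6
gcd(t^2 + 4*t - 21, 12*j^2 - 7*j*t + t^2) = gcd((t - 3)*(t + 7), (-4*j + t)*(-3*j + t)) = 1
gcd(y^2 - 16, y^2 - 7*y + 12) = y - 4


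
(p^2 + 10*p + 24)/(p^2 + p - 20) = (p^2 + 10*p + 24)/(p^2 + p - 20)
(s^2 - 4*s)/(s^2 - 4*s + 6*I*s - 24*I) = s/(s + 6*I)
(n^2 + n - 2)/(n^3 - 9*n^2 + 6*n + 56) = (n - 1)/(n^2 - 11*n + 28)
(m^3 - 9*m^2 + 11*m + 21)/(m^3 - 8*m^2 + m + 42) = (m + 1)/(m + 2)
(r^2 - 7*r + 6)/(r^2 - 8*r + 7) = (r - 6)/(r - 7)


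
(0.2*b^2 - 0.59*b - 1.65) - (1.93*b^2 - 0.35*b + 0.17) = -1.73*b^2 - 0.24*b - 1.82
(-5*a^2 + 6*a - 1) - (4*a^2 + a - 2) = -9*a^2 + 5*a + 1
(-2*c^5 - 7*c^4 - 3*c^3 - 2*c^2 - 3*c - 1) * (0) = 0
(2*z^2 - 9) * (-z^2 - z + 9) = -2*z^4 - 2*z^3 + 27*z^2 + 9*z - 81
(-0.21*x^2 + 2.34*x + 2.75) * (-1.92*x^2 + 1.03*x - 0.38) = 0.4032*x^4 - 4.7091*x^3 - 2.79*x^2 + 1.9433*x - 1.045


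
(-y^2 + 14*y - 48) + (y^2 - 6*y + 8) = 8*y - 40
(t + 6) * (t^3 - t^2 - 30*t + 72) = t^4 + 5*t^3 - 36*t^2 - 108*t + 432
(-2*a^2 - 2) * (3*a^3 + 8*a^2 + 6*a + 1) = -6*a^5 - 16*a^4 - 18*a^3 - 18*a^2 - 12*a - 2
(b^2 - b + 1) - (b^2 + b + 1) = -2*b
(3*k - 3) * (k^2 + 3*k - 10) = 3*k^3 + 6*k^2 - 39*k + 30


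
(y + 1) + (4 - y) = 5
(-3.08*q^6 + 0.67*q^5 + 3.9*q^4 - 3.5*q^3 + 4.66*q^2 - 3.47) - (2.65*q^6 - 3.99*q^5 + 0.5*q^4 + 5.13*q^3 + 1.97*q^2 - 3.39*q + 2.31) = -5.73*q^6 + 4.66*q^5 + 3.4*q^4 - 8.63*q^3 + 2.69*q^2 + 3.39*q - 5.78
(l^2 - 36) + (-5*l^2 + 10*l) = -4*l^2 + 10*l - 36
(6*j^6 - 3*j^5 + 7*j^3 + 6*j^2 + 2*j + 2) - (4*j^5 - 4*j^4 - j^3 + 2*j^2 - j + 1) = 6*j^6 - 7*j^5 + 4*j^4 + 8*j^3 + 4*j^2 + 3*j + 1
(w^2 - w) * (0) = 0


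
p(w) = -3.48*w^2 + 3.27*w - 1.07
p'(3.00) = -17.61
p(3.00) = -22.58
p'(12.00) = -80.25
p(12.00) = -462.95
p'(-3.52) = 27.77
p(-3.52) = -55.70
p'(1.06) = -4.11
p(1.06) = -1.51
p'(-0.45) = 6.40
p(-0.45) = -3.25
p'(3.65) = -22.13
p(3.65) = -35.50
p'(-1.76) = 15.52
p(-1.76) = -17.60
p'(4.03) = -24.78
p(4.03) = -44.41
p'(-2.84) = 23.04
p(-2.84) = -38.43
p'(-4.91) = 37.44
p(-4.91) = -101.02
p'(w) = 3.27 - 6.96*w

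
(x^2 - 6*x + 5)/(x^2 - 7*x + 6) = (x - 5)/(x - 6)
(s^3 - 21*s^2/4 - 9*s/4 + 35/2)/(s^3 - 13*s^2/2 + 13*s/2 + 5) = (4*s + 7)/(2*(2*s + 1))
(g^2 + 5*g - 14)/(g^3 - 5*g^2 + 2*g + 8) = (g + 7)/(g^2 - 3*g - 4)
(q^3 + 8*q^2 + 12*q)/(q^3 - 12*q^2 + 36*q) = (q^2 + 8*q + 12)/(q^2 - 12*q + 36)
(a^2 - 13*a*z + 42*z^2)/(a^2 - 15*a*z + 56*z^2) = (-a + 6*z)/(-a + 8*z)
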